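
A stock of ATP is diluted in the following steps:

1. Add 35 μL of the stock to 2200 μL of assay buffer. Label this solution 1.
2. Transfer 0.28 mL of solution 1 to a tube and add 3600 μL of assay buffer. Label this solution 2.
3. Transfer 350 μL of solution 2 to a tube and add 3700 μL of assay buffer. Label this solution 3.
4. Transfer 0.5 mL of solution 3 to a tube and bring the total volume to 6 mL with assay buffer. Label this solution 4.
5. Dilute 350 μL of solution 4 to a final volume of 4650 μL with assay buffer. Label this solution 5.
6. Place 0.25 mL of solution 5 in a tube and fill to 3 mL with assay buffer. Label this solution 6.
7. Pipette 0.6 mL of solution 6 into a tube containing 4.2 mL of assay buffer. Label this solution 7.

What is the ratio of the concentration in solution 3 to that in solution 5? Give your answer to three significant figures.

159

Step 1: 35 μL + 2200 μL = 2235 μL total → factor 2235/35 = 63.857
Step 2: 0.28 mL + 3600 μL = 3.88 mL total → factor 3.88/0.28 = 13.857
Step 3: 350 μL + 3700 μL = 4050 μL total → factor 4050/350 = 11.571
Step 4: 0.5 mL brought to 6 mL → factor 6/0.5 = 12
Step 5: 350 μL brought to 4650 μL → factor 4650/350 = 13.286
Dilution factor to solution 3 = 10239; to solution 5 = 1.6324 × 10^6
[solution 3]/[solution 5] = (factor to solution 5)/(factor to solution 3) = 1.6324 × 10^6/10239 = 159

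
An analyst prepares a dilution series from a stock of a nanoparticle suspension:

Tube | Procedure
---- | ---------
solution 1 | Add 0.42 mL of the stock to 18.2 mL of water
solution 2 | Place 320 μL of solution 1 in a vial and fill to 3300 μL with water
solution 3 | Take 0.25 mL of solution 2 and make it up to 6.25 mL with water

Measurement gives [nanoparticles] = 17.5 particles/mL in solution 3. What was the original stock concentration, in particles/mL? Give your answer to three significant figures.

2.00 × 10^5 particles/mL

Step 1: 0.42 mL + 18.2 mL = 18.62 mL total → factor 18.62/0.42 = 44.333
Step 2: 320 μL brought to 3300 μL → factor 3300/320 = 10.312
Step 3: 0.25 mL brought to 6.25 mL → factor 6.25/0.25 = 25
Overall dilution factor = 44.333 × 10.312 × 25 = 11430
Stock = 17.5 particles/mL × 11430 = 2.00 × 10^5 particles/mL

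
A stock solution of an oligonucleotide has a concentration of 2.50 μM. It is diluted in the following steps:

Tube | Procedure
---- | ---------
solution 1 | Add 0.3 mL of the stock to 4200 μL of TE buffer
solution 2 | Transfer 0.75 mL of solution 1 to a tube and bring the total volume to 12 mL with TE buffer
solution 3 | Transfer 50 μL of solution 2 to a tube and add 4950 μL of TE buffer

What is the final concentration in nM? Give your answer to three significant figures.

Step 1: 0.3 mL + 4200 μL = 4.5 mL total → factor 4.5/0.3 = 15
Step 2: 0.75 mL brought to 12 mL → factor 12/0.75 = 16
Step 3: 50 μL + 4950 μL = 5000 μL total → factor 5000/50 = 100
Overall dilution factor = 15 × 16 × 100 = 24000
Final = 2.50 μM / 24000 = 0.0001042 μM = 0.104 nM

0.104 nM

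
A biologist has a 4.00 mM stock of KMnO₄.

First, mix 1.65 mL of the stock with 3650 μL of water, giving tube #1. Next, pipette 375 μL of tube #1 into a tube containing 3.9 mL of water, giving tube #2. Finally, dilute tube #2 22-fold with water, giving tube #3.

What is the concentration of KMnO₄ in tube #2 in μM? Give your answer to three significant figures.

Step 1: 1.65 mL + 3650 μL = 5.3 mL total → factor 5.3/1.65 = 3.2121
Step 2: 375 μL + 3.9 mL = 4275 μL total → factor 4275/375 = 11.4
Dilution factor through tube #2 = 3.2121 × 11.4 = 36.618
[tube #2] = 4.00 mM / 36.618 = 0.1092 mM = 109 μM

109 μM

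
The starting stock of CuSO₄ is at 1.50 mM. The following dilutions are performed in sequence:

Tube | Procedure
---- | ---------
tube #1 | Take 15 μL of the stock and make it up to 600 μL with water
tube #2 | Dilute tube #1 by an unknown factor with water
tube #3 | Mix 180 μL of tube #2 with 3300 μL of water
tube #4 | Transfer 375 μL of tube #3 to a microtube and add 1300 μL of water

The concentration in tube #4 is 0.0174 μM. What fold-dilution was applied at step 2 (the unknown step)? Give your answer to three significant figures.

25.0-fold

Step 1: 15 μL brought to 600 μL → factor 600/15 = 40
Step 2: unknown factor x
Step 3: 180 μL + 3300 μL = 3480 μL total → factor 3480/180 = 19.333
Step 4: 375 μL + 1300 μL = 1675 μL total → factor 1675/375 = 4.4667
Product of known-step factors = 3454.2
Overall factor = 1.50 mM / (0.0174 μM) = 86207
x = 86207 / 3454.2 = 25.0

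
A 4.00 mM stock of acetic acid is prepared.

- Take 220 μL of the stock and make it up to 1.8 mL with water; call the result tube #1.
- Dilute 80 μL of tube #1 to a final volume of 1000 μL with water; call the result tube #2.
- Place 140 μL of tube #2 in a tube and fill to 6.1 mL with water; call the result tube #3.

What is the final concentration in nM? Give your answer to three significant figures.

Step 1: 220 μL brought to 1.8 mL → factor 1800/220 = 8.1818
Step 2: 80 μL brought to 1000 μL → factor 1000/80 = 12.5
Step 3: 140 μL brought to 6.1 mL → factor 6100/140 = 43.571
Overall dilution factor = 8.1818 × 12.5 × 43.571 = 4456.2
Final = 4.00 mM / 4456.2 = 0.0008976 mM = 898 nM

898 nM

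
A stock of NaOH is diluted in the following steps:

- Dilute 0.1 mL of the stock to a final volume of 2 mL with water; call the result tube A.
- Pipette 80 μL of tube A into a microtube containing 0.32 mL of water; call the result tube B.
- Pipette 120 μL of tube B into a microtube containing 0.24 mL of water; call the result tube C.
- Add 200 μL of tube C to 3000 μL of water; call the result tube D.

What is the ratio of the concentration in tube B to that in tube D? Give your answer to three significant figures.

Step 1: 0.1 mL brought to 2 mL → factor 2/0.1 = 20
Step 2: 80 μL + 0.32 mL = 400 μL total → factor 400/80 = 5
Step 3: 120 μL + 0.24 mL = 360 μL total → factor 360/120 = 3
Step 4: 200 μL + 3000 μL = 3200 μL total → factor 3200/200 = 16
Dilution factor to tube B = 100; to tube D = 4800
[tube B]/[tube D] = (factor to tube D)/(factor to tube B) = 4800/100 = 48.0

48.0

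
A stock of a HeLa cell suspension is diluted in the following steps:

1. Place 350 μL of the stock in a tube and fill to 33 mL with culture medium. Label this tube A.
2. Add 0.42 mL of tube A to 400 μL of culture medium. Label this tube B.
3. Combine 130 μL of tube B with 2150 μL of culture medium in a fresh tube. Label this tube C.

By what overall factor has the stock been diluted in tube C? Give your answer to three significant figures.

3.23 × 10^3

Step 1: 350 μL brought to 33 mL → factor 33000/350 = 94.286
Step 2: 0.42 mL + 400 μL = 0.82 mL total → factor 0.82/0.42 = 1.9524
Step 3: 130 μL + 2150 μL = 2280 μL total → factor 2280/130 = 17.538
Overall dilution factor = 94.286 × 1.9524 × 17.538 = 3228.5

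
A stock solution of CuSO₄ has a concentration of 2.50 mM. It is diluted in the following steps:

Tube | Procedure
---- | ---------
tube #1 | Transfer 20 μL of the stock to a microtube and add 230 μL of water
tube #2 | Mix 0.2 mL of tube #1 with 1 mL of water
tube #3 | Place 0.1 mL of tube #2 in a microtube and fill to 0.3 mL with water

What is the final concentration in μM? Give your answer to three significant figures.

11.1 μM

Step 1: 20 μL + 230 μL = 250 μL total → factor 250/20 = 12.5
Step 2: 0.2 mL + 1 mL = 1.2 mL total → factor 1.2/0.2 = 6
Step 3: 0.1 mL brought to 0.3 mL → factor 0.3/0.1 = 3
Overall dilution factor = 12.5 × 6 × 3 = 225
Final = 2.50 mM / 225 = 0.01111 mM = 11.1 μM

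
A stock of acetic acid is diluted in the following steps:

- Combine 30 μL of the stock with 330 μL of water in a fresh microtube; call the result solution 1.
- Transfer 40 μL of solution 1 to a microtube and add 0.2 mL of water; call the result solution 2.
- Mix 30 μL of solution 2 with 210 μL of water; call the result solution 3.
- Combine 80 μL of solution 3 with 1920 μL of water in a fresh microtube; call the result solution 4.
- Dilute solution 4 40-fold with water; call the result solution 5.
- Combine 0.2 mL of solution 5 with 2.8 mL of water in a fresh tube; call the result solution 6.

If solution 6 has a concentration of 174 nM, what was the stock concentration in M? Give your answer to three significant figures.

1.50 M

Step 1: 30 μL + 330 μL = 360 μL total → factor 360/30 = 12
Step 2: 40 μL + 0.2 mL = 240 μL total → factor 240/40 = 6
Step 3: 30 μL + 210 μL = 240 μL total → factor 240/30 = 8
Step 4: 80 μL + 1920 μL = 2000 μL total → factor 2000/80 = 25
Step 5: 40-fold → factor 40
Step 6: 0.2 mL + 2.8 mL = 3 mL total → factor 3/0.2 = 15
Overall dilution factor = 12 × 6 × 8 × 25 × 40 × 15 = 8.64 × 10^6
Stock = 174 nM × 8.64 × 10^6 = 1.503 × 10^9 nM = 1.50 M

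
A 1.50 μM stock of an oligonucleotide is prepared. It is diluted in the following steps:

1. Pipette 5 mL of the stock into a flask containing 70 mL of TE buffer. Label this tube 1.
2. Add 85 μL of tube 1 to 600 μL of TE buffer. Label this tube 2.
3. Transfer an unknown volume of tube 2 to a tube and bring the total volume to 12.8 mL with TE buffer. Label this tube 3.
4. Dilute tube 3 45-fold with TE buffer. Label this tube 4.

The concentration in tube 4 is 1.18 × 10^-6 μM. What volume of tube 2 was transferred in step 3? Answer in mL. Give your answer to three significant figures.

0.0548 mL

Step 1: 5 mL + 70 mL = 75 mL total → factor 75/5 = 15
Step 2: 85 μL + 600 μL = 685 μL total → factor 685/85 = 8.0588
Step 3: v brought to 12.8 mL → factor = 12.8 mL/v
Step 4: 45-fold → factor 45
Product of known-step factors = 5439.7
Overall factor = 1.50 μM / (1.18 × 10^-6 μM) = 1.2712 × 10^6
Step-3 factor = 1.2712 × 10^6 / 5439.7 = 233.69
v = 12.8 mL / 233.69 = 0.0548 mL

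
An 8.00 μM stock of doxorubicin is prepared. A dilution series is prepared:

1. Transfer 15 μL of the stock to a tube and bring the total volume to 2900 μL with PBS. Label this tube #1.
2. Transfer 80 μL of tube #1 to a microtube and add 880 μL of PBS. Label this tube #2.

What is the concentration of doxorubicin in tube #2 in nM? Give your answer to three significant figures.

3.45 nM

Step 1: 15 μL brought to 2900 μL → factor 2900/15 = 193.33
Step 2: 80 μL + 880 μL = 960 μL total → factor 960/80 = 12
Overall dilution factor = 193.33 × 12 = 2320
Final = 8.00 μM / 2320 = 0.003448 μM = 3.45 nM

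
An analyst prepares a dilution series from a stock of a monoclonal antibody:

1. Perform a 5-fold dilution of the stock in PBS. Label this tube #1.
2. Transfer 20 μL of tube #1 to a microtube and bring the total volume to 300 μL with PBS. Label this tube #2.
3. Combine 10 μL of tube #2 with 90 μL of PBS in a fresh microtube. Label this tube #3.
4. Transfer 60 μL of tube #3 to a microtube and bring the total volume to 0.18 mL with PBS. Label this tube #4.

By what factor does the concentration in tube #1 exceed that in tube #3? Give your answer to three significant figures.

Step 1: 5-fold → factor 5
Step 2: 20 μL brought to 300 μL → factor 300/20 = 15
Step 3: 10 μL + 90 μL = 100 μL total → factor 100/10 = 10
Dilution factor to tube #1 = 5; to tube #3 = 750
[tube #1]/[tube #3] = (factor to tube #3)/(factor to tube #1) = 750/5 = 150

150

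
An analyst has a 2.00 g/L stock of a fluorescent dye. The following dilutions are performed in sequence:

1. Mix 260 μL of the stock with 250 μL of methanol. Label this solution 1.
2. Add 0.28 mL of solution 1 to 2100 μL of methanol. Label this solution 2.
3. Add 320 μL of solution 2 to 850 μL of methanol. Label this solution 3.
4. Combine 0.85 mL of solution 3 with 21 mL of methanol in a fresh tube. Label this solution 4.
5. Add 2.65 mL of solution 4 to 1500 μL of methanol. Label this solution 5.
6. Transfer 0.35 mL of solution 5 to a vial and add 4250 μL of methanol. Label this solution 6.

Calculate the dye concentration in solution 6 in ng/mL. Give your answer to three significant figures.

Step 1: 260 μL + 250 μL = 510 μL total → factor 510/260 = 1.9615
Step 2: 0.28 mL + 2100 μL = 2.38 mL total → factor 2.38/0.28 = 8.5
Step 3: 320 μL + 850 μL = 1170 μL total → factor 1170/320 = 3.6562
Step 4: 0.85 mL + 21 mL = 21.85 mL total → factor 21.85/0.85 = 25.706
Step 5: 2.65 mL + 1500 μL = 4.15 mL total → factor 4.15/2.65 = 1.566
Step 6: 0.35 mL + 4250 μL = 4.6 mL total → factor 4.6/0.35 = 13.143
Dilution factor through solution 6 = 1.9615 × 8.5 × 3.6562 × 25.706 × 1.566 × 13.143 = 32253
[solution 6] = 2.00 g/L / 32253 = 6.201 × 10^-5 g/L = 62.0 ng/mL

62.0 ng/mL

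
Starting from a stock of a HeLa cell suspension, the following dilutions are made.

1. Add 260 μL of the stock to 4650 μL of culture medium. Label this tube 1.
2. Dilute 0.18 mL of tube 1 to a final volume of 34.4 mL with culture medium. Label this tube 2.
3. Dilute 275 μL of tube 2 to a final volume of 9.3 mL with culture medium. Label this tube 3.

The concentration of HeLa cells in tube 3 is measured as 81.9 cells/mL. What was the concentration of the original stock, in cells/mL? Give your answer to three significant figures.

1.00 × 10^7 cells/mL

Step 1: 260 μL + 4650 μL = 4910 μL total → factor 4910/260 = 18.885
Step 2: 0.18 mL brought to 34.4 mL → factor 34.4/0.18 = 191.11
Step 3: 275 μL brought to 9.3 mL → factor 9300/275 = 33.818
Overall dilution factor = 18.885 × 191.11 × 33.818 = 1.2205 × 10^5
Stock = 81.9 cells/mL × 1.2205 × 10^5 = 1.00 × 10^7 cells/mL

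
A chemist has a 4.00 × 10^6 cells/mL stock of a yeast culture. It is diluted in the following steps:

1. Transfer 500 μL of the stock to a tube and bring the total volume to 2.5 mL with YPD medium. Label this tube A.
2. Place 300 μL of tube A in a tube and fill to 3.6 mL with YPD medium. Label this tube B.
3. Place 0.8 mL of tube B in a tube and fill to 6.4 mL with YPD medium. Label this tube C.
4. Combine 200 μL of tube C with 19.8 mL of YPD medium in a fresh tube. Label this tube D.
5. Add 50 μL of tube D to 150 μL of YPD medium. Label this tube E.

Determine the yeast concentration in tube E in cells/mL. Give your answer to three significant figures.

Step 1: 500 μL brought to 2.5 mL → factor 2500/500 = 5
Step 2: 300 μL brought to 3.6 mL → factor 3600/300 = 12
Step 3: 0.8 mL brought to 6.4 mL → factor 6.4/0.8 = 8
Step 4: 200 μL + 19.8 mL = 20000 μL total → factor 20000/200 = 100
Step 5: 50 μL + 150 μL = 200 μL total → factor 200/50 = 4
Overall dilution factor = 5 × 12 × 8 × 100 × 4 = 1.92 × 10^5
Final = 4.00 × 10^6 cells/mL / 1.92 × 10^5 = 20.8 cells/mL

20.8 cells/mL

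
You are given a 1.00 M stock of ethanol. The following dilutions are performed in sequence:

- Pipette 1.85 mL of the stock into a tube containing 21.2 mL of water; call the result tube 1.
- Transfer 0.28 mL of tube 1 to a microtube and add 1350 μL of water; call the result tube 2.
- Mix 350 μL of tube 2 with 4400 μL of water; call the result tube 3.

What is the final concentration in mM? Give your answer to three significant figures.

Step 1: 1.85 mL + 21.2 mL = 23.05 mL total → factor 23.05/1.85 = 12.459
Step 2: 0.28 mL + 1350 μL = 1.63 mL total → factor 1.63/0.28 = 5.8214
Step 3: 350 μL + 4400 μL = 4750 μL total → factor 4750/350 = 13.571
Overall dilution factor = 12.459 × 5.8214 × 13.571 = 984.36
Final = 1.00 M / 984.36 = 0.001016 M = 1.02 mM

1.02 mM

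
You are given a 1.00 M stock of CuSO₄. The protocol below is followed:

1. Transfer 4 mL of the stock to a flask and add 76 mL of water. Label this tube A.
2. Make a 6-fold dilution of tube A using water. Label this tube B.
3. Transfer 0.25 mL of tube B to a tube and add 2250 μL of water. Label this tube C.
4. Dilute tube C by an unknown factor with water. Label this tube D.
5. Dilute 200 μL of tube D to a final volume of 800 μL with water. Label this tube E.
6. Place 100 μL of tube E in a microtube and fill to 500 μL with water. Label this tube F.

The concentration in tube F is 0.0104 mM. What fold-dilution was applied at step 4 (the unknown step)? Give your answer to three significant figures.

4.01-fold

Step 1: 4 mL + 76 mL = 80 mL total → factor 80/4 = 20
Step 2: 6-fold → factor 6
Step 3: 0.25 mL + 2250 μL = 2.5 mL total → factor 2.5/0.25 = 10
Step 4: unknown factor x
Step 5: 200 μL brought to 800 μL → factor 800/200 = 4
Step 6: 100 μL brought to 500 μL → factor 500/100 = 5
Product of known-step factors = 24000
Overall factor = 1.00 M / (0.0104 mM) = 96154
x = 96154 / 24000 = 4.01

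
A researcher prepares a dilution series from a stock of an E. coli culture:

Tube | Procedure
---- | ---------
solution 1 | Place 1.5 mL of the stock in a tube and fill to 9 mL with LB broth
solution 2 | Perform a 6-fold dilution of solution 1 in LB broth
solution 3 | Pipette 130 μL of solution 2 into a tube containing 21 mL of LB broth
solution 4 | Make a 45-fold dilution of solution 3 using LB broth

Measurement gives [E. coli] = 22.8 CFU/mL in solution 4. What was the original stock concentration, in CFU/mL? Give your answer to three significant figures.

6.00 × 10^6 CFU/mL

Step 1: 1.5 mL brought to 9 mL → factor 9/1.5 = 6
Step 2: 6-fold → factor 6
Step 3: 130 μL + 21 mL = 21130 μL total → factor 21130/130 = 162.54
Step 4: 45-fold → factor 45
Overall dilution factor = 6 × 6 × 162.54 × 45 = 2.6331 × 10^5
Stock = 22.8 CFU/mL × 2.6331 × 10^5 = 6.00 × 10^6 CFU/mL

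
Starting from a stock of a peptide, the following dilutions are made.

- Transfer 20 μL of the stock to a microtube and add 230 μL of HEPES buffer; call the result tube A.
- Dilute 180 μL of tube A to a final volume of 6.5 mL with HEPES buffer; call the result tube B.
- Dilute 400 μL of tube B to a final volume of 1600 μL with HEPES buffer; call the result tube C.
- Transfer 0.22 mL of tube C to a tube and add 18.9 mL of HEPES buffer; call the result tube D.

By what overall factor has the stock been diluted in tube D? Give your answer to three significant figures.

Step 1: 20 μL + 230 μL = 250 μL total → factor 250/20 = 12.5
Step 2: 180 μL brought to 6.5 mL → factor 6500/180 = 36.111
Step 3: 400 μL brought to 1600 μL → factor 1600/400 = 4
Step 4: 0.22 mL + 18.9 mL = 19.12 mL total → factor 19.12/0.22 = 86.909
Overall dilution factor = 12.5 × 36.111 × 4 × 86.909 = 1.5692 × 10^5

1.57 × 10^5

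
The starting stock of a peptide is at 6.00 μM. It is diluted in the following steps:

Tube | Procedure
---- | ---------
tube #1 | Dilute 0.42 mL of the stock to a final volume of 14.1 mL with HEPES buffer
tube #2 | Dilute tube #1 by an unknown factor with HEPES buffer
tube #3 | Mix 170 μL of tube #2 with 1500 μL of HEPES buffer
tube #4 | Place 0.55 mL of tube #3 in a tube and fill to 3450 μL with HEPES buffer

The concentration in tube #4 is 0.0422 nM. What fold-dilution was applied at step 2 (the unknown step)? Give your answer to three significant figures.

Step 1: 0.42 mL brought to 14.1 mL → factor 14.1/0.42 = 33.571
Step 2: unknown factor x
Step 3: 170 μL + 1500 μL = 1670 μL total → factor 1670/170 = 9.8235
Step 4: 0.55 mL brought to 3450 μL → factor 3.45/0.55 = 6.2727
Product of known-step factors = 2068.7
Overall factor = 6.00 μM / (0.0422 nM) = 1.4218 × 10^5
x = 1.4218 × 10^5 / 2068.7 = 68.7

68.7-fold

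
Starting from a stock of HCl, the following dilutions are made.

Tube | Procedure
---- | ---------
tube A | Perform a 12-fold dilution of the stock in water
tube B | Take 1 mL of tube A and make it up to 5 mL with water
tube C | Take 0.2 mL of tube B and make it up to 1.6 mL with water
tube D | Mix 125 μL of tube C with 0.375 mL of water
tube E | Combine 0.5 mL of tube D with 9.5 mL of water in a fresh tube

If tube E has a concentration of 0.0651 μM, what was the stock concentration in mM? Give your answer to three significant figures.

2.50 mM

Step 1: 12-fold → factor 12
Step 2: 1 mL brought to 5 mL → factor 5/1 = 5
Step 3: 0.2 mL brought to 1.6 mL → factor 1.6/0.2 = 8
Step 4: 125 μL + 0.375 mL = 500 μL total → factor 500/125 = 4
Step 5: 0.5 mL + 9.5 mL = 10 mL total → factor 10/0.5 = 20
Overall dilution factor = 12 × 5 × 8 × 4 × 20 = 38400
Stock = 0.0651 μM × 38400 = 2500 μM = 2.50 mM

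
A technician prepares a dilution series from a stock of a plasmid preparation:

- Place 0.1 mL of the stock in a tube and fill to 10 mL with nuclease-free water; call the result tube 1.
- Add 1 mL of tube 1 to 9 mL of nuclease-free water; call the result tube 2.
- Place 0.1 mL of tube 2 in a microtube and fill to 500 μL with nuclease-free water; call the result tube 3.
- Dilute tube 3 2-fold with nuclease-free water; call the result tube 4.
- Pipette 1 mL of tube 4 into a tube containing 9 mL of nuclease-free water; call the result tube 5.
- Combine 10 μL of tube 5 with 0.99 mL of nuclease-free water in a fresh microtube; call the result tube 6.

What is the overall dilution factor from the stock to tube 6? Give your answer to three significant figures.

1.00 × 10^7

Step 1: 0.1 mL brought to 10 mL → factor 10/0.1 = 100
Step 2: 1 mL + 9 mL = 10 mL total → factor 10/1 = 10
Step 3: 0.1 mL brought to 500 μL → factor 0.5/0.1 = 5
Step 4: 2-fold → factor 2
Step 5: 1 mL + 9 mL = 10 mL total → factor 10/1 = 10
Step 6: 10 μL + 0.99 mL = 1000 μL total → factor 1000/10 = 100
Overall dilution factor = 100 × 10 × 5 × 2 × 10 × 100 = 1 × 10^7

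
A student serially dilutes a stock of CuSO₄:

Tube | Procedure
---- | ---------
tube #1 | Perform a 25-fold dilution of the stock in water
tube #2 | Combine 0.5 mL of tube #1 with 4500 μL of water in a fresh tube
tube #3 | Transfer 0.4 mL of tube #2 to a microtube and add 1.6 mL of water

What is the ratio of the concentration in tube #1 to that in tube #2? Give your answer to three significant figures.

10.0

Step 1: 25-fold → factor 25
Step 2: 0.5 mL + 4500 μL = 5 mL total → factor 5/0.5 = 10
Dilution factor to tube #1 = 25; to tube #2 = 250
[tube #1]/[tube #2] = (factor to tube #2)/(factor to tube #1) = 250/25 = 10.0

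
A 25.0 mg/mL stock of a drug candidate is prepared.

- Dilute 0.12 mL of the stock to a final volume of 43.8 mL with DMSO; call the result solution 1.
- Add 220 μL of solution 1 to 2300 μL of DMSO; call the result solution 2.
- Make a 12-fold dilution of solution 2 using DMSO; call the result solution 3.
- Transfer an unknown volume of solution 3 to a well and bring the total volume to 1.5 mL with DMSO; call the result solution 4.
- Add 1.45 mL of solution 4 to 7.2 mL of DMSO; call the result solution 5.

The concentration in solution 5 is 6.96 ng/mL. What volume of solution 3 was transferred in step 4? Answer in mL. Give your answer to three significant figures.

0.125 mL

Step 1: 0.12 mL brought to 43.8 mL → factor 43.8/0.12 = 365
Step 2: 220 μL + 2300 μL = 2520 μL total → factor 2520/220 = 11.455
Step 3: 12-fold → factor 12
Step 4: v brought to 1.5 mL → factor = 1.5 mL/v
Step 5: 1.45 mL + 7.2 mL = 8.65 mL total → factor 8.65/1.45 = 5.9655
Product of known-step factors = 2.993 × 10^5
Overall factor = 25.0 mg/mL / (6.96 ng/mL) = 3.592 × 10^6
Step-4 factor = 3.592 × 10^6 / 2.993 × 10^5 = 12.001
v = 1.5 mL / 12.001 = 0.125 mL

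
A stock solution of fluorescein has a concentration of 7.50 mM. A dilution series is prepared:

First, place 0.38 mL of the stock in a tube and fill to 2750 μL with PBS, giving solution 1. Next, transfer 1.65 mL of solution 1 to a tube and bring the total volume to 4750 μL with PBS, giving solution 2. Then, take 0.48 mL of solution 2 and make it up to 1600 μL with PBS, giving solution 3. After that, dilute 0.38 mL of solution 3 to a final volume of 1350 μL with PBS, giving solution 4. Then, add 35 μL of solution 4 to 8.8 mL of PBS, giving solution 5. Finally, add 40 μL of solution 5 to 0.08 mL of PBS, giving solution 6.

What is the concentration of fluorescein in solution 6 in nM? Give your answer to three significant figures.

40.1 nM

Step 1: 0.38 mL brought to 2750 μL → factor 2.75/0.38 = 7.2368
Step 2: 1.65 mL brought to 4750 μL → factor 4.75/1.65 = 2.8788
Step 3: 0.48 mL brought to 1600 μL → factor 1.6/0.48 = 3.3333
Step 4: 0.38 mL brought to 1350 μL → factor 1.35/0.38 = 3.5526
Step 5: 35 μL + 8.8 mL = 8835 μL total → factor 8835/35 = 252.43
Step 6: 40 μL + 0.08 mL = 120 μL total → factor 120/40 = 3
Overall dilution factor = 7.2368 × 2.8788 × 3.3333 × 3.5526 × 252.43 × 3 = 1.8683 × 10^5
Final = 7.50 mM / 1.8683 × 10^5 = 4.014 × 10^-5 mM = 40.1 nM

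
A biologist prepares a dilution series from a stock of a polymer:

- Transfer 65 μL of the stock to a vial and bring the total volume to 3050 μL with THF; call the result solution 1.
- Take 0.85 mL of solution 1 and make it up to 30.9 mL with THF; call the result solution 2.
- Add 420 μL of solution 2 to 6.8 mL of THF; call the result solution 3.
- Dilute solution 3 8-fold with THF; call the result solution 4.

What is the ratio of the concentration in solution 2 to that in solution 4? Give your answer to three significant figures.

138

Step 1: 65 μL brought to 3050 μL → factor 3050/65 = 46.923
Step 2: 0.85 mL brought to 30.9 mL → factor 30.9/0.85 = 36.353
Step 3: 420 μL + 6.8 mL = 7220 μL total → factor 7220/420 = 17.19
Step 4: 8-fold → factor 8
Dilution factor to solution 2 = 1705.8; to solution 4 = 2.3459 × 10^5
[solution 2]/[solution 4] = (factor to solution 4)/(factor to solution 2) = 2.3459 × 10^5/1705.8 = 138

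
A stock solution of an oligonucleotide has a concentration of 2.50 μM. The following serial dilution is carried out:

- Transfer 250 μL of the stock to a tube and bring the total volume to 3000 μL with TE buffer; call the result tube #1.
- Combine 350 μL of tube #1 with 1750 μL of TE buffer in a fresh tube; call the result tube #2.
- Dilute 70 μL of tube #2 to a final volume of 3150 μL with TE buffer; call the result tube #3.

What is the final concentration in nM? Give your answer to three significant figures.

Step 1: 250 μL brought to 3000 μL → factor 3000/250 = 12
Step 2: 350 μL + 1750 μL = 2100 μL total → factor 2100/350 = 6
Step 3: 70 μL brought to 3150 μL → factor 3150/70 = 45
Overall dilution factor = 12 × 6 × 45 = 3240
Final = 2.50 μM / 3240 = 0.0007716 μM = 0.772 nM

0.772 nM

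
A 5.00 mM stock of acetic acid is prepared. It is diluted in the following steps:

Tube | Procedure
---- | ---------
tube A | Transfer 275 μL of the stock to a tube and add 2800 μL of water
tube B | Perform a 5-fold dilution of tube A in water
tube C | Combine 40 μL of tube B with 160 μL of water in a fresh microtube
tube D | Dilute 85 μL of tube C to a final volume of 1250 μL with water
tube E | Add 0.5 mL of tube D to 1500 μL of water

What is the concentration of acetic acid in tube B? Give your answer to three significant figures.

Step 1: 275 μL + 2800 μL = 3075 μL total → factor 3075/275 = 11.182
Step 2: 5-fold → factor 5
Dilution factor through tube B = 11.182 × 5 = 55.909
[tube B] = 5.00 mM / 55.909 = 0.0894 mM

0.0894 mM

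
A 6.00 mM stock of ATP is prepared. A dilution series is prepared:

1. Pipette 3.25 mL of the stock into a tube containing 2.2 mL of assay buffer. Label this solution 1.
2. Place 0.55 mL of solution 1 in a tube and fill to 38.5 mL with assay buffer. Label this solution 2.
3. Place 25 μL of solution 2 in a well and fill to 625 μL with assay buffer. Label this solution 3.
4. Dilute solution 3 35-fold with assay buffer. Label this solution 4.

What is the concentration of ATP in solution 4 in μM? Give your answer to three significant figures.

0.0584 μM

Step 1: 3.25 mL + 2.2 mL = 5.45 mL total → factor 5.45/3.25 = 1.6769
Step 2: 0.55 mL brought to 38.5 mL → factor 38.5/0.55 = 70
Step 3: 25 μL brought to 625 μL → factor 625/25 = 25
Step 4: 35-fold → factor 35
Overall dilution factor = 1.6769 × 70 × 25 × 35 = 1.0271 × 10^5
Final = 6.00 mM / 1.0271 × 10^5 = 5.842 × 10^-5 mM = 0.0584 μM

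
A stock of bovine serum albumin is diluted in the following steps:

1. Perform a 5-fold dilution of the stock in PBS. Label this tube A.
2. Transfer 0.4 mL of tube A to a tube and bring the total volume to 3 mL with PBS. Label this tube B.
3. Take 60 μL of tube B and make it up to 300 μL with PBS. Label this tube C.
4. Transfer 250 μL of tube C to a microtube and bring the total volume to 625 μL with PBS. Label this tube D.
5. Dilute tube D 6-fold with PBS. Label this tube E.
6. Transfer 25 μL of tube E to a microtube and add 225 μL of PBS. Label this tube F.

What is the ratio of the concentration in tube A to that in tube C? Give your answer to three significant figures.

Step 1: 5-fold → factor 5
Step 2: 0.4 mL brought to 3 mL → factor 3/0.4 = 7.5
Step 3: 60 μL brought to 300 μL → factor 300/60 = 5
Dilution factor to tube A = 5; to tube C = 187.5
[tube A]/[tube C] = (factor to tube C)/(factor to tube A) = 187.5/5 = 37.5

37.5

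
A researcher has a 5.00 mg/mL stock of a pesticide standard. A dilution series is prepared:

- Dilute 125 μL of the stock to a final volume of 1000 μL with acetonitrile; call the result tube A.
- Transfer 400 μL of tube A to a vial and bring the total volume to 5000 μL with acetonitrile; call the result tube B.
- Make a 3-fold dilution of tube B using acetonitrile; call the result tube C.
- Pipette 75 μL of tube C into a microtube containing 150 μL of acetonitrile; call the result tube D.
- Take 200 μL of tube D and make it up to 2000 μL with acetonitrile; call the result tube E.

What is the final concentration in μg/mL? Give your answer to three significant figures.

Step 1: 125 μL brought to 1000 μL → factor 1000/125 = 8
Step 2: 400 μL brought to 5000 μL → factor 5000/400 = 12.5
Step 3: 3-fold → factor 3
Step 4: 75 μL + 150 μL = 225 μL total → factor 225/75 = 3
Step 5: 200 μL brought to 2000 μL → factor 2000/200 = 10
Overall dilution factor = 8 × 12.5 × 3 × 3 × 10 = 9000
Final = 5.00 mg/mL / 9000 = 0.0005556 mg/mL = 0.556 μg/mL

0.556 μg/mL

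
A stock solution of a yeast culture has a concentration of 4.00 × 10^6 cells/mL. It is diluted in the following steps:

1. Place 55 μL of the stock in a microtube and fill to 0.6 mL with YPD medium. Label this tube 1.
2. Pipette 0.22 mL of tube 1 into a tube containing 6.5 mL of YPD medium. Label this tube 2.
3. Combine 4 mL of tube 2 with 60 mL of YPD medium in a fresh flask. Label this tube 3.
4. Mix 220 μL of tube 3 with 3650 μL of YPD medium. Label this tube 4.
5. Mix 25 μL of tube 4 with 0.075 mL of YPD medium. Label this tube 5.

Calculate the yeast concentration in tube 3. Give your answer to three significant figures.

750 cells/mL

Step 1: 55 μL brought to 0.6 mL → factor 600/55 = 10.909
Step 2: 0.22 mL + 6.5 mL = 6.72 mL total → factor 6.72/0.22 = 30.545
Step 3: 4 mL + 60 mL = 64 mL total → factor 64/4 = 16
Dilution factor through tube 3 = 10.909 × 30.545 × 16 = 5331.6
[tube 3] = 4.00 × 10^6 cells/mL / 5331.6 = 750 cells/mL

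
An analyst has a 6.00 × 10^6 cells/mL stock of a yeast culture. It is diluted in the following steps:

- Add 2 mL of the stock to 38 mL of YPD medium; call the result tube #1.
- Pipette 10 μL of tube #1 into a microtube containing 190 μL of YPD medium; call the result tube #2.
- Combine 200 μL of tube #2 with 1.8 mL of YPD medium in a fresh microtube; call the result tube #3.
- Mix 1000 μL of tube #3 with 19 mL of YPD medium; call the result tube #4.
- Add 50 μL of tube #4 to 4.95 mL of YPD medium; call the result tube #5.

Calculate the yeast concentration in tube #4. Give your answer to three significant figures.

75.0 cells/mL

Step 1: 2 mL + 38 mL = 40 mL total → factor 40/2 = 20
Step 2: 10 μL + 190 μL = 200 μL total → factor 200/10 = 20
Step 3: 200 μL + 1.8 mL = 2000 μL total → factor 2000/200 = 10
Step 4: 1000 μL + 19 mL = 20000 μL total → factor 20000/1000 = 20
Dilution factor through tube #4 = 20 × 20 × 10 × 20 = 80000
[tube #4] = 6.00 × 10^6 cells/mL / 80000 = 75.0 cells/mL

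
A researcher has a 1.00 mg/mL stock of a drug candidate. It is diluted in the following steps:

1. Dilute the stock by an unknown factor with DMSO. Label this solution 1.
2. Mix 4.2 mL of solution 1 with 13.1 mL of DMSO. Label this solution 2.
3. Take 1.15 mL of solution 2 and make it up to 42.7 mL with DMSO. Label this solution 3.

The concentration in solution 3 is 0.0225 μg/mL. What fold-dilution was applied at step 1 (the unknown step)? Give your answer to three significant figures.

291-fold

Step 1: unknown factor x
Step 2: 4.2 mL + 13.1 mL = 17.3 mL total → factor 17.3/4.2 = 4.119
Step 3: 1.15 mL brought to 42.7 mL → factor 42.7/1.15 = 37.13
Product of known-step factors = 152.94
Overall factor = 1.00 mg/mL / (0.0225 μg/mL) = 44444
x = 44444 / 152.94 = 291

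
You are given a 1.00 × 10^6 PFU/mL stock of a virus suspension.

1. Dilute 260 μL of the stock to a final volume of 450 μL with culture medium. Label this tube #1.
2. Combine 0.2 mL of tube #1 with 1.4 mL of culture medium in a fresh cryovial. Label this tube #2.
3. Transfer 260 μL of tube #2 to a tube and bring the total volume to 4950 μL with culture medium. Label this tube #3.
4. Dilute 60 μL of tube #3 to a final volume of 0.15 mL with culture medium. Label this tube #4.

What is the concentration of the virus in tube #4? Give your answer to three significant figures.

Step 1: 260 μL brought to 450 μL → factor 450/260 = 1.7308
Step 2: 0.2 mL + 1.4 mL = 1.6 mL total → factor 1.6/0.2 = 8
Step 3: 260 μL brought to 4950 μL → factor 4950/260 = 19.038
Step 4: 60 μL brought to 0.15 mL → factor 150/60 = 2.5
Overall dilution factor = 1.7308 × 8 × 19.038 × 2.5 = 659.02
Final = 1.00 × 10^6 PFU/mL / 659.02 = 1.52 × 10^3 PFU/mL

1.52 × 10^3 PFU/mL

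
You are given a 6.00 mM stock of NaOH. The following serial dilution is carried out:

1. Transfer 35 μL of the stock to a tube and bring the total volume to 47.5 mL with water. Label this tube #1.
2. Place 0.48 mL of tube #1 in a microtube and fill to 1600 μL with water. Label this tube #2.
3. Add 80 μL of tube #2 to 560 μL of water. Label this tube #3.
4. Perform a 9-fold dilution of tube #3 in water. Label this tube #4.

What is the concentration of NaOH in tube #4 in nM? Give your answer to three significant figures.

Step 1: 35 μL brought to 47.5 mL → factor 47500/35 = 1357.1
Step 2: 0.48 mL brought to 1600 μL → factor 1.6/0.48 = 3.3333
Step 3: 80 μL + 560 μL = 640 μL total → factor 640/80 = 8
Step 4: 9-fold → factor 9
Overall dilution factor = 1357.1 × 3.3333 × 8 × 9 = 3.2571 × 10^5
Final = 6.00 mM / 3.2571 × 10^5 = 1.842 × 10^-5 mM = 18.4 nM

18.4 nM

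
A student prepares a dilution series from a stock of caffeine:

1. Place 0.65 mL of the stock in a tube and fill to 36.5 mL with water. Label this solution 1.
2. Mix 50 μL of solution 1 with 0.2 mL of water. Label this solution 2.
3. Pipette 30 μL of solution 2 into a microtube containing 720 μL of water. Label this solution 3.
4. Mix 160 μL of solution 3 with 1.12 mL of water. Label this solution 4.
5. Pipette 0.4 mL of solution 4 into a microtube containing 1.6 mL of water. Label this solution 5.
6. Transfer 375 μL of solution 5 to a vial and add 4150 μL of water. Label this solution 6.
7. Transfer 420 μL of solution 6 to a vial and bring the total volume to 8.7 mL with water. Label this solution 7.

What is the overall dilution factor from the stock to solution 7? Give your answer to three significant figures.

Step 1: 0.65 mL brought to 36.5 mL → factor 36.5/0.65 = 56.154
Step 2: 50 μL + 0.2 mL = 250 μL total → factor 250/50 = 5
Step 3: 30 μL + 720 μL = 750 μL total → factor 750/30 = 25
Step 4: 160 μL + 1.12 mL = 1280 μL total → factor 1280/160 = 8
Step 5: 0.4 mL + 1.6 mL = 2 mL total → factor 2/0.4 = 5
Step 6: 375 μL + 4150 μL = 4525 μL total → factor 4525/375 = 12.067
Step 7: 420 μL brought to 8.7 mL → factor 8700/420 = 20.714
Overall dilution factor = 56.154 × 5 × 25 × 8 × 5 × 12.067 × 20.714 = 7.0179 × 10^7

7.02 × 10^7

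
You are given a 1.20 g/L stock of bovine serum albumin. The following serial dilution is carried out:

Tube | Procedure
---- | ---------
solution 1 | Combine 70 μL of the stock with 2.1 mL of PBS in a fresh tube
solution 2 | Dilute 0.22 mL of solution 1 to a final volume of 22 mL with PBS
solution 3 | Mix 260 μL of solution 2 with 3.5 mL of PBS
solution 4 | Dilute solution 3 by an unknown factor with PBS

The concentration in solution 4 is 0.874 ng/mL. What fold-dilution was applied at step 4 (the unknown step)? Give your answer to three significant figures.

Step 1: 70 μL + 2.1 mL = 2170 μL total → factor 2170/70 = 31
Step 2: 0.22 mL brought to 22 mL → factor 22/0.22 = 100
Step 3: 260 μL + 3.5 mL = 3760 μL total → factor 3760/260 = 14.462
Step 4: unknown factor x
Product of known-step factors = 44831
Overall factor = 1.20 g/L / (0.874 ng/mL) = 1.373 × 10^6
x = 1.373 × 10^6 / 44831 = 30.6

30.6-fold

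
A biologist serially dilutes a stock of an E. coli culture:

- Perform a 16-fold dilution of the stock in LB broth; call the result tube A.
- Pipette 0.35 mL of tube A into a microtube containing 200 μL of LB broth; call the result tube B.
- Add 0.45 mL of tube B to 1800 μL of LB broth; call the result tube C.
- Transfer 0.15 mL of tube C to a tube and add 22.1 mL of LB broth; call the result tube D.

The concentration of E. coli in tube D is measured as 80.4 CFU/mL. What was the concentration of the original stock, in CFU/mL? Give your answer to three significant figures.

Step 1: 16-fold → factor 16
Step 2: 0.35 mL + 200 μL = 0.55 mL total → factor 0.55/0.35 = 1.5714
Step 3: 0.45 mL + 1800 μL = 2.25 mL total → factor 2.25/0.45 = 5
Step 4: 0.15 mL + 22.1 mL = 22.25 mL total → factor 22.25/0.15 = 148.33
Overall dilution factor = 16 × 1.5714 × 5 × 148.33 = 18648
Stock = 80.4 CFU/mL × 18648 = 1.50 × 10^6 CFU/mL

1.50 × 10^6 CFU/mL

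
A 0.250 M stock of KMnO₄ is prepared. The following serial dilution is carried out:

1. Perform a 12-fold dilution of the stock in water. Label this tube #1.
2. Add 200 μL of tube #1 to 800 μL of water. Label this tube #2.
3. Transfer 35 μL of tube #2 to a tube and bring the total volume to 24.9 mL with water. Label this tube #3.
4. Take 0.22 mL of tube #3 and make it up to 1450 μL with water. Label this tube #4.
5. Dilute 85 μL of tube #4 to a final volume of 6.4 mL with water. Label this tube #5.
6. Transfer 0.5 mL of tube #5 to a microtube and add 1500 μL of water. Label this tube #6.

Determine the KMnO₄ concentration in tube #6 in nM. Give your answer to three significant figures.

Step 1: 12-fold → factor 12
Step 2: 200 μL + 800 μL = 1000 μL total → factor 1000/200 = 5
Step 3: 35 μL brought to 24.9 mL → factor 24900/35 = 711.43
Step 4: 0.22 mL brought to 1450 μL → factor 1.45/0.22 = 6.5909
Step 5: 85 μL brought to 6.4 mL → factor 6400/85 = 75.294
Step 6: 0.5 mL + 1500 μL = 2 mL total → factor 2/0.5 = 4
Overall dilution factor = 12 × 5 × 711.43 × 6.5909 × 75.294 × 4 = 8.4732 × 10^7
Final = 0.250 M / 8.4732 × 10^7 = 2.950 × 10^-9 M = 2.95 nM

2.95 nM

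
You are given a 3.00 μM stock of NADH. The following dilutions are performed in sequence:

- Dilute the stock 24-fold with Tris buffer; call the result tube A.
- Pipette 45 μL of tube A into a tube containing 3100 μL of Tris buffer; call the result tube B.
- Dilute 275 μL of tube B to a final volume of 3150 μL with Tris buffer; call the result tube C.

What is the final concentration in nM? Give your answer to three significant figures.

0.156 nM

Step 1: 24-fold → factor 24
Step 2: 45 μL + 3100 μL = 3145 μL total → factor 3145/45 = 69.889
Step 3: 275 μL brought to 3150 μL → factor 3150/275 = 11.455
Overall dilution factor = 24 × 69.889 × 11.455 = 19213
Final = 3.00 μM / 19213 = 0.0001561 μM = 0.156 nM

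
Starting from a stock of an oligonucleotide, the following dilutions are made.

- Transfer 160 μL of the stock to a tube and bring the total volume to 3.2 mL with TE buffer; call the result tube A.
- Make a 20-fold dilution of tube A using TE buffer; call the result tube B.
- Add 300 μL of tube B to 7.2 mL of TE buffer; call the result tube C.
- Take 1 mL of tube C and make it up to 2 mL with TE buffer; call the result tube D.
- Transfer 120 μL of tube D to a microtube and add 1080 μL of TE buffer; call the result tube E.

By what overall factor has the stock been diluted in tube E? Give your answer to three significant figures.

Step 1: 160 μL brought to 3.2 mL → factor 3200/160 = 20
Step 2: 20-fold → factor 20
Step 3: 300 μL + 7.2 mL = 7500 μL total → factor 7500/300 = 25
Step 4: 1 mL brought to 2 mL → factor 2/1 = 2
Step 5: 120 μL + 1080 μL = 1200 μL total → factor 1200/120 = 10
Overall dilution factor = 20 × 20 × 25 × 2 × 10 = 2 × 10^5

2.00 × 10^5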